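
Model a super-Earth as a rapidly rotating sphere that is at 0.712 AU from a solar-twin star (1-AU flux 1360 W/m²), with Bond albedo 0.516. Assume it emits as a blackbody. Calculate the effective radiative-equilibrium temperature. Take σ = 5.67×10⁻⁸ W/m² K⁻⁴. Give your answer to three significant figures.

275 K

By the inverse-square law, S = 1360/0.712² = 2683 W/m².
Averaging over the sphere, the absorbed flux is S(1−α)/4 = 324.6 W/m².
In equilibrium σT⁴ equals this, so T = 275.1 K.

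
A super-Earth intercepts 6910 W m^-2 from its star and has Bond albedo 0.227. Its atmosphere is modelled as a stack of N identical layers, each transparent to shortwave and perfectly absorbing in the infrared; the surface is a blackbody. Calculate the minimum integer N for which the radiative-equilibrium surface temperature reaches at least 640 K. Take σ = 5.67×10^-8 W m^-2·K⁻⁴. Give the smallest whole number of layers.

The effective emission temperature is T_e = [S(1−α)/(4σ)]^¼ = 391.7 K.
Need (N+1)T_e⁴ ≥ T_s⁴, i.e. N+1 ≥ (640/391.7)⁴ = 7.124.
Rounding up, N = 7.

7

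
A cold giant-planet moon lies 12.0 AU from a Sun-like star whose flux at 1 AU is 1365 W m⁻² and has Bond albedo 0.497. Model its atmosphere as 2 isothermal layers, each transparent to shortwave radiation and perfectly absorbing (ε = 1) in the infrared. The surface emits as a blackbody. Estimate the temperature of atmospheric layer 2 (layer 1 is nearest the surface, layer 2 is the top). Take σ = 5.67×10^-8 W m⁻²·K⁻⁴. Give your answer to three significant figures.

Flux at the orbit: S = 1365/(12.0)² = 9.479 W m⁻².
OLR = S(1−α)/4 = 1.192 W m⁻²; the top layer radiates at T_e = 67.71 K.
Each opaque layer satisfies 2T_j⁴ = T_{j−1}⁴ + T_{j+1}⁴, giving T_k⁴ = (N+1−k)T_e⁴.
T_2 = (1)^(1/4)·67.71 = 67.71 K.

67.7 kelvin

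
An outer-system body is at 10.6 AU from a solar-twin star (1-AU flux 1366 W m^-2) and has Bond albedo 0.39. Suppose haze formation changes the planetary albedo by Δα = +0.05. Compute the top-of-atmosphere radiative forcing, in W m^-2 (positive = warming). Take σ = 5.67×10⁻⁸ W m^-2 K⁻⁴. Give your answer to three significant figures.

Flux at the orbit: S = 1366/(10.6)² = 12.16 W m^-2.
The change in absorbed flux is Δ[S(1−α)/4] = −SΔα/4 = -0.1520 W m^-2.

-0.152 W m^-2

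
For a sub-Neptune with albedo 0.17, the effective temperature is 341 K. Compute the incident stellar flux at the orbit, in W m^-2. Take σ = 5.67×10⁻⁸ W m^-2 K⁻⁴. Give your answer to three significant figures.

3690 W m^-2

Invert the energy balance for S: S = 4σT⁴/(1−α).
σT⁴ = 5.67×10⁻⁸·(341)⁴ = 766.7 W m^-2.
So S = 4×766.7/(1−0.17) = 3695 W m^-2.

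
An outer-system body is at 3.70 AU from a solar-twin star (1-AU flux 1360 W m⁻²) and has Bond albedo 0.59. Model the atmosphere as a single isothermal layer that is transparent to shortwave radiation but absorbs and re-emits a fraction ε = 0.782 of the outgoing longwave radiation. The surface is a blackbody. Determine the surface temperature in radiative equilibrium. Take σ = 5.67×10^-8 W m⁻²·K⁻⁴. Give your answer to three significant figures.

Irradiance scales as 1/d², so S = 1360 W m⁻² × (1/3.70)² = 99.34 W m⁻².
Effective emission temperature (TOA balance): σT_e⁴ = S(1−α)/4 = 10.18 W m⁻² → T_e = 115.8 K.
For a single slab of emissivity ε, T_s⁴ = 2T_e⁴/(2−ε); thus T_s = 115.8·(1.642)^(1/4) = 131.0 K.

131 K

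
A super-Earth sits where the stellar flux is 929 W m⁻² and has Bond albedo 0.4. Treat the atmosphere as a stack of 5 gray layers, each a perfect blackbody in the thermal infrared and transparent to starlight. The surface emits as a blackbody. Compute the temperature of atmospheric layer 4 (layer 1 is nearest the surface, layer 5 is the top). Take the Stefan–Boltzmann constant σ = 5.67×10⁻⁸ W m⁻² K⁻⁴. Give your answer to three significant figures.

265 K

The effective emission temperature is T_e = [S(1−α)/(4σ)]^¼ = 222.7 K.
The net upward flux σT_e⁴ is constant between every pair of levels, so T_k⁴ = (N+1−k)T_e⁴.
With k = 4: T_4 = (5+1−4)^¼·222.7 K = 264.8 K.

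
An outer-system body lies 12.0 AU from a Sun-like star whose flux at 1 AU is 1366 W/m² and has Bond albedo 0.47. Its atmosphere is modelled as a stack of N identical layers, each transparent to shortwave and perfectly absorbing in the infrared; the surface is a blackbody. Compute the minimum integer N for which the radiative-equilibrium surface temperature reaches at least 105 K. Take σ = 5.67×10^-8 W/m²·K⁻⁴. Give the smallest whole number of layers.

Irradiance scales as 1/d², so S = 1366 W/m² × (1/12.0)² = 9.486 W/m².
OLR = S(1−α)/4 = 1.257 W/m²; the top layer radiates at T_e = 68.62 K.
T_s = (N+1)^(1/4)·T_e ≥ 105 K requires N+1 ≥ (T_s/T_e)⁴ = (105/68.62)⁴ = 5.483.
The minimum whole number is N = 5.

5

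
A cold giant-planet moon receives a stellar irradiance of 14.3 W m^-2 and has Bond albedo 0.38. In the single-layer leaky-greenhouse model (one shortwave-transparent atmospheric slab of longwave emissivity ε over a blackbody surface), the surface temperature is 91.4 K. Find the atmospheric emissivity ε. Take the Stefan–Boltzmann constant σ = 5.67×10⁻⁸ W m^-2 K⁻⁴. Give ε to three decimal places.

First, T_e = [14.30·(1−0.38)/(4σ)]^(1/4) = 79.07 K.
T_s⁴ = T_e⁴·2/(2−ε) → ε = 2 − 2(T_e/T_s)⁴ = 2 − 2·(79.07/91.4)⁴ = 0.8797.

0.880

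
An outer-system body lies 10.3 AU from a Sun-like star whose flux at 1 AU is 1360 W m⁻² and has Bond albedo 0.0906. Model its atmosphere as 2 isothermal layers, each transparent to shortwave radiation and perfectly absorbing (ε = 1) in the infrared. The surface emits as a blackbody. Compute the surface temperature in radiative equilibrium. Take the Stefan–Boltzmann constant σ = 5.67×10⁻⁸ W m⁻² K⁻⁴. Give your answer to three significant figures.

Irradiance scales as 1/d², so S = 1360 W m⁻² × (1/10.3)² = 12.82 W m⁻².
The effective emission temperature is T_e = [S(1−α)/(4σ)]^¼ = 84.67 K.
For an N-layer opaque stack, T_s⁴ = (N+1)T_e⁴, hence T_s = (3)^(1/4)×84.67 K = 111.4 K.

111 K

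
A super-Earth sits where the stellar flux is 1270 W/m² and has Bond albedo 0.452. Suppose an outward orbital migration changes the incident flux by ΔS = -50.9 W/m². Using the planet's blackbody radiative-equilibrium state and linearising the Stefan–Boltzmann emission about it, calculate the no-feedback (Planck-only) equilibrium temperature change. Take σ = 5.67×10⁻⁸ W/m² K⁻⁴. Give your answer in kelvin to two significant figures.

Reference equilibrium: T_e = [S(1−α)/(4σ)]^(1/4) = 235.4 K.
TOA radiative forcing: ΔF = (1−α)ΔS/4 = 0.548·(-50.9)/4 = -6.973 W/m².
Linearising σT⁴ gives d(σT⁴)/dT = 4σT_e³ = 2.957 W/m² per K.
So ΔT₀ = -6.973/2.957 = -2.36 K.

-2.4 K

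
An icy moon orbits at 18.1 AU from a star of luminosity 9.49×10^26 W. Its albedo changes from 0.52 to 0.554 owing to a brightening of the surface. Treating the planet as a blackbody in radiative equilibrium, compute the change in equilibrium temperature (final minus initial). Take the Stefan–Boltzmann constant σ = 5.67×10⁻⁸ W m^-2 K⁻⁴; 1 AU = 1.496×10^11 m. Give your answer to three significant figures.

-1.24 K

Orbital distance: d = 18.1 AU = 2.708×10^12 m.
Flux at the orbit: S = L/(4πd²) = 9.49×10^26/(4π·(2.71×10^12)²) = 10.30 W m^-2.
With α = 0.52, T₁ = 68.33 K.
With α = 0.554, T₂ = 67.09 K.
ΔT = T₂ − T₁ = -1.244 K.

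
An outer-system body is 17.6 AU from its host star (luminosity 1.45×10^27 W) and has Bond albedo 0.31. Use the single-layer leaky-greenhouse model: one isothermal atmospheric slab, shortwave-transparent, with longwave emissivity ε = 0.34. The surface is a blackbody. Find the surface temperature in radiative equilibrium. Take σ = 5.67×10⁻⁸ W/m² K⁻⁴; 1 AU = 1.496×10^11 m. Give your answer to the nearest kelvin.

Orbital distance: d = 17.6 AU = 2.633×10^12 m.
Flux at the orbit: S = L/(4πd²) = 1.45×10^27/(4π·(2.63×10^12)²) = 16.64 W/m².
Effective emission temperature (TOA balance): σT_e⁴ = S(1−α)/4 = 2.871 W/m² → T_e = 84.36 K.
Surface balance with a leaky layer gives σT_s⁴ = σT_e⁴·2/(2−ε), so T_s = T_e·[2/(2−0.34)]^(1/4) = 88.38 K.

88 K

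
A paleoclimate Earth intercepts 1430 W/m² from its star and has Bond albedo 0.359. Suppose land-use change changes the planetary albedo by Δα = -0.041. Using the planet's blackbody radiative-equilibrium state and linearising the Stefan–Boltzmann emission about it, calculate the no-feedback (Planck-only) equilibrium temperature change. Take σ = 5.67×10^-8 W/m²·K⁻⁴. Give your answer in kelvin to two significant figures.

Unperturbed T_e = [1430·(1−0.359)/(4σ)]^¼ = 252.1 K.
TOA radiative forcing: ΔF = −S·Δα/4 = −1430·(-0.041)/4 = 14.66 W/m².
The Planck feedback parameter is 4σT_e³ = 3.635 W/m²/K.
So ΔT₀ = 14.66/3.635 = 4.03 K.

4.0 K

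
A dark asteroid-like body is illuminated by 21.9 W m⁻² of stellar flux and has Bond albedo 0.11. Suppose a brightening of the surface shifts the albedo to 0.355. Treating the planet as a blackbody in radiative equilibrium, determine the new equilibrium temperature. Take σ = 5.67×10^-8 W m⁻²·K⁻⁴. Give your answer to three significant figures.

With the new albedo, S(1−α₂)/4 = 3.531 W m⁻², so T₂ = 88.84 K.

88.8 K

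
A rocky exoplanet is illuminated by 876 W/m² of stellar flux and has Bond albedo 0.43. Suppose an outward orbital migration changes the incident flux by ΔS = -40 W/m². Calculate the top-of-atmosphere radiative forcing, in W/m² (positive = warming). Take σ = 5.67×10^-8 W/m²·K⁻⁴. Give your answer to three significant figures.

-5.70 W/m²

ΔF = Δ[S(1−α)]/4 = (1−0.43)·-40/4 = -5.700 W/m².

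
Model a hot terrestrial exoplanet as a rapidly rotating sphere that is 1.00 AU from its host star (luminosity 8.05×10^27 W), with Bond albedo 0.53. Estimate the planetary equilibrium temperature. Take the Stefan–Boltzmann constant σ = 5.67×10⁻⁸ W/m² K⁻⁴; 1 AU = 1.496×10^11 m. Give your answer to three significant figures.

494 K

d = 1.00 × 1.496×10^11 m = 1.496×10^11 m.
S = L/(4πd²) = 28620 W/m².
The planet absorbs (1−α)S over its disc πR² and re-emits over 4πR², so the mean absorbed flux is (1−0.53)·28620/4 = 3363 W/m².
Balancing against σT⁴: T = (3363/5.67×10⁻⁸)^(1/4) = 493.5 K.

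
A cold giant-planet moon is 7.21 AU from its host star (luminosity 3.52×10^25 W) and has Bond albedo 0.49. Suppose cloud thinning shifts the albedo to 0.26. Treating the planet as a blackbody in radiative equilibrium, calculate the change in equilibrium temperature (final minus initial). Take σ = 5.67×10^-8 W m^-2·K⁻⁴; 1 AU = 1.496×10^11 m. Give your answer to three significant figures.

4.70 kelvin

Orbital distance: d = 7.21 AU = 1.079×10^12 m.
S = L/(4πd²) = 2.408 W m^-2.
Initial: T₁ = [S(1−0.49)/(4σ)]^(1/4) = 48.24 K.
Final:   T₂ = [S(1−0.26)/(4σ)]^(1/4) = 52.94 K.
Change: 52.94 − 48.24 = 4.704 K.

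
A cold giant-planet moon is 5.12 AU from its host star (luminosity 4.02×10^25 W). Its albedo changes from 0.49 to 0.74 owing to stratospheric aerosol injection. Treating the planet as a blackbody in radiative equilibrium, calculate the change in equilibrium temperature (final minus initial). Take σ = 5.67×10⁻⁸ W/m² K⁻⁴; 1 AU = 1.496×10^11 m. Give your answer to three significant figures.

-9.17 kelvin

Orbital distance: d = 5.12 AU = 7.660×10^11 m.
Flux at the orbit: S = L/(4πd²) = 4.02×10^25/(4π·(7.66×10^11)²) = 5.453 W/m².
Before: T₁ = [5.453·0.51/(4σ)]^(1/4) = 59.17 K.
With α = 0.74, T₂ = 50.00 K.
ΔT = T₂ − T₁ = -9.173 K.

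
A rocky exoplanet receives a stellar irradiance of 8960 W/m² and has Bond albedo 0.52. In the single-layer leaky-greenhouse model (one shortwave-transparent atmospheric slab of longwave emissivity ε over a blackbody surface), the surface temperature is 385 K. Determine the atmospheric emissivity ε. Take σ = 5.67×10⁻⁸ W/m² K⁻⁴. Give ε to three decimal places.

0.274

TOA balance gives T_e = 371.1 K.
T_s⁴ = T_e⁴·2/(2−ε) → ε = 2 − 2(T_e/T_s)⁴ = 2 − 2·(371.1/385)⁴ = 0.2738.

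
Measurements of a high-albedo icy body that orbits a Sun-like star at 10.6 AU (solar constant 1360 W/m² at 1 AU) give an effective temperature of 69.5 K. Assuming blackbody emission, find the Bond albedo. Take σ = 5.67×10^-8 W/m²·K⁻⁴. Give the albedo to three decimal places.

Irradiance scales as 1/d², so S = 1360 W/m² × (1/10.6)² = 12.10 W/m².
From σT⁴ = S(1−α)/4 we invert for α: 1−α = 4σT⁴/S.
4σT⁴ = 4·5.67×10⁻⁸·(69.5)⁴ = 5.292 W/m².
Hence α = 1 − 5.292/12.10 = 0.5628.

0.563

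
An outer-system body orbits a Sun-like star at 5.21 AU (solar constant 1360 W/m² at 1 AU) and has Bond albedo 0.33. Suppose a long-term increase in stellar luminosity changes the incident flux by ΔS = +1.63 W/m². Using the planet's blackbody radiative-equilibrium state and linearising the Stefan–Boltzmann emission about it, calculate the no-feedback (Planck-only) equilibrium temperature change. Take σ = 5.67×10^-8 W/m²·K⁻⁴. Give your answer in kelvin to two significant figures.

0.90 kelvin

Flux at the orbit: S = 1360/(5.21)² = 50.10 W/m².
Unperturbed T_e = [50.10·(1−0.33)/(4σ)]^¼ = 110.3 K.
Only a fraction (1−α) is absorbed and it's spread over 4πR², so ΔF = (1−α)ΔS/4 = 0.2730 W/m².
The Planck feedback parameter is 4σT_e³ = 0.3043 W/m²/K.
ΔT₀ = ΔF/λ_P = 0.2730/0.3043 = 0.897 K.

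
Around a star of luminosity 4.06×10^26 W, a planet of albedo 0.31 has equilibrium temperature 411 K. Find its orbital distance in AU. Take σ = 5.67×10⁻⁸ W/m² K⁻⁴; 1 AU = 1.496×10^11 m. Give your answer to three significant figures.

0.392 AU

Required flux: S = 4σT⁴/(1−α) = 9379 W/m².
From L = 4πd²S, d = √(4.06×10^26/(4π·9379)) = 5.869×10^10 m = 0.3923 AU.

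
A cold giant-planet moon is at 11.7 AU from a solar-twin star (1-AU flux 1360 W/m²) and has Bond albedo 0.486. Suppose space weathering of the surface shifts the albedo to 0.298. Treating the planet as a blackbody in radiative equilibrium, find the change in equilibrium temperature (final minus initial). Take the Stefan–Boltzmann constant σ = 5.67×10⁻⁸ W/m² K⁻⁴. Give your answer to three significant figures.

Flux at the orbit: S = 1360/(11.7)² = 9.935 W/m².
With α = 0.486, T₁ = 68.88 K.
After:  T₂ = [9.935·0.702/(4σ)]^(1/4) = 74.47 K.
Change: 74.47 − 68.88 = 5.583 K.

5.58 K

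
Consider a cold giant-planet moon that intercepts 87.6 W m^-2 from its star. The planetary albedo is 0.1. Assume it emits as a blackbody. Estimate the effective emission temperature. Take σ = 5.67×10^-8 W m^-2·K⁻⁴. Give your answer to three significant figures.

Absorbed flux (global mean): S(1−α)/4 = 87.60·0.9/4 = 19.71 W m^-2.
Set σT⁴ = 19.71 → T = (19.71/σ)^(1/4) = 136.5 K.

137 K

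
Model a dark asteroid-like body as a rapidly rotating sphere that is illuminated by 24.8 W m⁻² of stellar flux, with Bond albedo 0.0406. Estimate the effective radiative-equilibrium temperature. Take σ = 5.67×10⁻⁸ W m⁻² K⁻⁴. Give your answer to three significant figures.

101 K

The planet absorbs (1−α)S over its disc πR² and re-emits over 4πR², so the mean absorbed flux is (1−0.0406)·24.80/4 = 5.948 W m⁻².
Set σT⁴ = 5.948 → T = (5.948/σ)^(1/4) = 101.2 K.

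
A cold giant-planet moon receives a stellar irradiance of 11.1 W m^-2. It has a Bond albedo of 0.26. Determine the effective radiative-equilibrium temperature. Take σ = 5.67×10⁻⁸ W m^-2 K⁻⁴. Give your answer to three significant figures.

77.6 K

The planet absorbs (1−α)S over its disc πR² and re-emits over 4πR², so the mean absorbed flux is (1−0.26)·11.10/4 = 2.054 W m^-2.
Balancing against σT⁴: T = (2.054/5.67×10⁻⁸)^(1/4) = 77.58 K.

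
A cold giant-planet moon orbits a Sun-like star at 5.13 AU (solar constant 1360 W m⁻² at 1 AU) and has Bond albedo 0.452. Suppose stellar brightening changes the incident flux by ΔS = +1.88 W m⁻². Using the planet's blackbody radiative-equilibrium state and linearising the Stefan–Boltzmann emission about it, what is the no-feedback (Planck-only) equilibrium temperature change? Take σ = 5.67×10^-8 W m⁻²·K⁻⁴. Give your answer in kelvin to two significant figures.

Flux at the orbit: S = 1360/(5.13)² = 51.68 W m⁻².
The baseline emission temperature is T_e = 105.7 K.
ΔF = Δ[S(1−α)]/4 = (1−0.452)·+1.88/4 = 0.2576 W m⁻².
Planck response: λ_P = 4σT_e³ = 4·5.67×10⁻⁸·(105.7)³ = 0.2679 W m⁻²/K.
ΔT₀ = ΔF/λ_P = 0.2576/0.2679 = 0.961 K.

0.96 K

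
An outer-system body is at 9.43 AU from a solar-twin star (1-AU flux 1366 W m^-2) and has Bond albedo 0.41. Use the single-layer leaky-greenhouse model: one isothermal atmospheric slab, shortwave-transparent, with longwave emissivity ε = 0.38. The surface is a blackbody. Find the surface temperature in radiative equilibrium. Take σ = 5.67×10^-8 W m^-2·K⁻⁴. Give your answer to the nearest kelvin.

84 kelvin

By the inverse-square law, S = 1366/9.43² = 15.36 W m^-2.
At the top of the atmosphere, σT_e⁴ = S(1−α)/4 = 2.266 W m^-2, giving T_e = 79.51 K.
Surface balance with a leaky layer gives σT_s⁴ = σT_e⁴·2/(2−ε), so T_s = T_e·[2/(2−0.38)]^(1/4) = 83.81 K.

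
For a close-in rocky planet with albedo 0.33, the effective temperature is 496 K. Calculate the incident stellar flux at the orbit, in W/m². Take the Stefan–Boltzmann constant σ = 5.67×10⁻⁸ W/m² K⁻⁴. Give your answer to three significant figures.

From S(1−α)/4 = σT⁴: S = 4σT⁴/(1−α).
The emitted flux is σT⁴ = 3432 W/m².
So S = 4×3432/(1−0.33) = 20490 W/m².

20500 W/m²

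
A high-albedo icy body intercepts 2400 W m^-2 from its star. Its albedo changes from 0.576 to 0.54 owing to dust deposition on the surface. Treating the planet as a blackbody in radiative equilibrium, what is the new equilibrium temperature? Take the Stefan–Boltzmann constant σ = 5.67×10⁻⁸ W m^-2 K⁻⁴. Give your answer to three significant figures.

With the new albedo, S(1−α₂)/4 = 276.0 W m^-2, so T₂ = 264.1 K.

264 kelvin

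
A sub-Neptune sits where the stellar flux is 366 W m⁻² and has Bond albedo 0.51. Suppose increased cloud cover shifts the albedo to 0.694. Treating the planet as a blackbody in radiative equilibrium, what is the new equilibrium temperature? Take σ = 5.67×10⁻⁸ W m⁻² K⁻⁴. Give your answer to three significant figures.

149 kelvin

New equilibrium: T₂ = [(1−0.694)·366.0/(4σ)]^(1/4) = 149.1 K.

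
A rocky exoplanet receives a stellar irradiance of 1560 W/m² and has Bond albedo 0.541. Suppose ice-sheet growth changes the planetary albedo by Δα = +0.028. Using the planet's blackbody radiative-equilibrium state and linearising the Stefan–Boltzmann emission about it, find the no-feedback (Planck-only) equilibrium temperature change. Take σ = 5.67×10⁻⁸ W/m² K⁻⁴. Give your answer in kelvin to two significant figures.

-3.6 K

Reference equilibrium: T_e = [S(1−α)/(4σ)]^(1/4) = 237.0 K.
ΔF = −(S/4)Δα = −(1560/4)×(+0.028) = -10.92 W/m².
Planck response: λ_P = 4σT_e³ = 4·5.67×10⁻⁸·(237.0)³ = 3.021 W/m²/K.
So ΔT₀ = -10.92/3.021 = -3.62 K.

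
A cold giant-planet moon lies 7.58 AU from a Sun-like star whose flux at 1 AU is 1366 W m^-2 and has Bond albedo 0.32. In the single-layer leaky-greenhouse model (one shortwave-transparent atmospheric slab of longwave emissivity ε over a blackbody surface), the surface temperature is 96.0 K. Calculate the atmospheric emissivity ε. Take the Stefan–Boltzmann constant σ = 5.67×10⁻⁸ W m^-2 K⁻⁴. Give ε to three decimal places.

Flux at the orbit: S = 1366/(7.58)² = 23.77 W m^-2.
First, T_e = [23.77·(1−0.32)/(4σ)]^(1/4) = 91.88 K.
Inverting T_s⁴ = 2T_e⁴/(2−ε): (T_e/T_s)⁴ = 0.8393, so ε = 2(1 − 0.8393) = 0.3215.

0.321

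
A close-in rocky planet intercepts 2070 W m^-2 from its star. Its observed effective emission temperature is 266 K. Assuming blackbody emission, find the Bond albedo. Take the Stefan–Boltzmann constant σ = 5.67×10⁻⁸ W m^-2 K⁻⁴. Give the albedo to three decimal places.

From σT⁴ = S(1−α)/4 we invert for α: 1−α = 4σT⁴/S.
σT⁴ = 283.9 W m^-2, so 4σT⁴ = 1135 W m^-2.
1−α = 1135/2070 = 0.5485, so α = 0.4515.

0.451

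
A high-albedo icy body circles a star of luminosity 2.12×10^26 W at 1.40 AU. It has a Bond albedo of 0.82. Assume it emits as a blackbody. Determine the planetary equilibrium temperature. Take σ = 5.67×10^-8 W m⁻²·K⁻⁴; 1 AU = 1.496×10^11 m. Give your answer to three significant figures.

Orbital distance: d = 1.40 AU = 2.094×10^11 m.
S = L/(4πd²) = 384.6 W m⁻².
Averaging over the sphere, the absorbed flux is S(1−α)/4 = 17.31 W m⁻².
Set σT⁴ = 17.31 → T = (17.31/σ)^(1/4) = 132.2 K.

132 K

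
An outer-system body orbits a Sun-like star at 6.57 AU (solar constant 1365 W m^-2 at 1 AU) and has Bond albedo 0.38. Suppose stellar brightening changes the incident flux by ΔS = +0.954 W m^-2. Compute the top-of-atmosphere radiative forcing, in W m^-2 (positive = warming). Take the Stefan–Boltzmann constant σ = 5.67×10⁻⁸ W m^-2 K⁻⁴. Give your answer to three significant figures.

0.148 W m^-2

Flux at the orbit: S = 1365/(6.57)² = 31.62 W m^-2.
TOA radiative forcing: ΔF = (1−α)ΔS/4 = 0.62·(+0.954)/4 = 0.1479 W m^-2.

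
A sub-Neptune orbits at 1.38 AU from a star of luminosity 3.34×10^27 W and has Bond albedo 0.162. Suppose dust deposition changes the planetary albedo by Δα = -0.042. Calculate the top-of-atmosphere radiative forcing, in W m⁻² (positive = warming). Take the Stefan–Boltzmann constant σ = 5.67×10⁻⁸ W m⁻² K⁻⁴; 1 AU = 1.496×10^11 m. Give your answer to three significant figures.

65.5 W m⁻²

Orbital distance: d = 1.38 AU = 2.064×10^11 m.
Spreading L over a sphere of radius d: S = 3.34×10^27/(4π·2.06×10^11²) = 6236 W m⁻².
TOA radiative forcing: ΔF = −S·Δα/4 = −6236·(-0.042)/4 = 65.48 W m⁻².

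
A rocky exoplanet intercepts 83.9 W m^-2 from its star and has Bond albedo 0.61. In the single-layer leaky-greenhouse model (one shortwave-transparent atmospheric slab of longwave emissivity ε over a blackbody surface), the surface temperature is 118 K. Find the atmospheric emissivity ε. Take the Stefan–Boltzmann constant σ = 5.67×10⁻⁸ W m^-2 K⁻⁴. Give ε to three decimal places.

0.512

TOA balance gives T_e = 109.6 K.
T_s⁴ = T_e⁴·2/(2−ε) → ε = 2 − 2(T_e/T_s)⁴ = 2 − 2·(109.6/118)⁴ = 0.5117.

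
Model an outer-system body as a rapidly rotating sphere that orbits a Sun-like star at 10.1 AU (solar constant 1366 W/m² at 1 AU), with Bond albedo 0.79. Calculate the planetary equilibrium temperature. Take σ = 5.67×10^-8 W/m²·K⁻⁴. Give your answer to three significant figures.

By the inverse-square law, S = 1366/10.1² = 13.39 W/m².
The planet absorbs (1−α)S over its disc πR² and re-emits over 4πR², so the mean absorbed flux is (1−0.79)·13.39/4 = 0.7030 W/m².
Balancing against σT⁴: T = (0.7030/5.67×10⁻⁸)^(1/4) = 59.34 K.

59.3 kelvin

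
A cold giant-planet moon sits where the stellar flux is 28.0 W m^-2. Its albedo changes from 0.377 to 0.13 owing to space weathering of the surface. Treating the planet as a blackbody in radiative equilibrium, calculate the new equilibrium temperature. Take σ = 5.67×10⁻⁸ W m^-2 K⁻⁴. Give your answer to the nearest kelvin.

T₂ = [S(1−α₂)/(4σ)]^(1/4) = [28.00·0.87/(4σ)]^(1/4) = 101.8 K.

102 K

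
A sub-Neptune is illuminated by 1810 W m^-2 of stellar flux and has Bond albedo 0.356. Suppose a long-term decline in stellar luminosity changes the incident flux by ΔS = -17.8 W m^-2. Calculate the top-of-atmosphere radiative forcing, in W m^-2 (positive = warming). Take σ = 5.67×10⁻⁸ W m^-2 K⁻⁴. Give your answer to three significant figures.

Only a fraction (1−α) is absorbed and it's spread over 4πR², so ΔF = (1−α)ΔS/4 = -2.866 W m^-2.

-2.87 W m^-2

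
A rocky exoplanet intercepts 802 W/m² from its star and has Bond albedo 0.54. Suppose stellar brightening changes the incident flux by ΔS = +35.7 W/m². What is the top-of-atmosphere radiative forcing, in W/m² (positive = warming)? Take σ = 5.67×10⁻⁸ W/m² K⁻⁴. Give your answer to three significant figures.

4.11 W/m²

ΔF = Δ[S(1−α)]/4 = (1−0.54)·+35.7/4 = 4.106 W/m².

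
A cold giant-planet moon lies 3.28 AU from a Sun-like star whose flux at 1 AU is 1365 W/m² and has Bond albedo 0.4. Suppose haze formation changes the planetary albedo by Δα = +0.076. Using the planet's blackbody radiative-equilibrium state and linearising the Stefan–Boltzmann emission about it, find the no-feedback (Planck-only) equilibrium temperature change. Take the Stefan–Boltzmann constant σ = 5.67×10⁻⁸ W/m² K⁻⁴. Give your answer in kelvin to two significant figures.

Irradiance scales as 1/d², so S = 1365 W/m² × (1/3.28)² = 126.9 W/m².
Unperturbed T_e = [126.9·(1−0.4)/(4σ)]^¼ = 135.4 K.
ΔF = −(S/4)Δα = −(126.9/4)×(+0.076) = -2.411 W/m².
Linearising σT⁴ gives d(σT⁴)/dT = 4σT_e³ = 0.5624 W/m² per K.
So ΔT₀ = -2.411/0.5624 = -4.29 K.

-4.3 K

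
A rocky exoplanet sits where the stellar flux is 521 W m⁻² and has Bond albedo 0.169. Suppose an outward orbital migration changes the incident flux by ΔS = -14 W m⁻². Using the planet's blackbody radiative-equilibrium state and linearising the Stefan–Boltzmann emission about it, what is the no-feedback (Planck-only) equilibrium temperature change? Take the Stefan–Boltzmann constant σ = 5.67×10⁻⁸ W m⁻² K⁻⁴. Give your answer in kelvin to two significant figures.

-1.4 kelvin

The baseline emission temperature is T_e = 209.0 K.
Only a fraction (1−α) is absorbed and it's spread over 4πR², so ΔF = (1−α)ΔS/4 = -2.909 W m⁻².
Planck response: λ_P = 4σT_e³ = 4·5.67×10⁻⁸·(209.0)³ = 2.071 W m⁻²/K.
ΔT₀ = ΔF/λ_P = -2.909/2.071 = -1.40 K.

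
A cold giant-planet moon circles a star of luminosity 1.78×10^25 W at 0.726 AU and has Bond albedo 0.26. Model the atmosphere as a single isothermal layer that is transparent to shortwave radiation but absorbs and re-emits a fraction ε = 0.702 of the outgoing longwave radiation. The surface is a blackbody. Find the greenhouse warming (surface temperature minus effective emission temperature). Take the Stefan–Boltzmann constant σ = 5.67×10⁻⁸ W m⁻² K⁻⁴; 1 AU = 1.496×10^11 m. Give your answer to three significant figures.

16.1 K

Orbital distance: d = 0.726 AU = 1.086×10^11 m.
Spreading L over a sphere of radius d: S = 1.78×10^25/(4π·1.09×10^11²) = 120.1 W m⁻².
The planet radiates to space at T_e = [S(1−α)/(4σ)]^(1/4) = 140.7 K.
Surface balance with a leaky layer gives σT_s⁴ = σT_e⁴·2/(2−ε), so T_s = T_e·[2/(2−0.702)]^(1/4) = 156.7 K.
Greenhouse warming: T_s − T_e = 16.06 K.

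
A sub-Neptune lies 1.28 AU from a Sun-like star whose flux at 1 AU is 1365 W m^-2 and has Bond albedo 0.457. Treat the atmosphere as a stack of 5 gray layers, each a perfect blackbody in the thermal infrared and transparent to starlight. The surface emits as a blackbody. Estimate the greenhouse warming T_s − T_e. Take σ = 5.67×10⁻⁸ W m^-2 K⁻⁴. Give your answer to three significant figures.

Flux at the orbit: S = 1365/(1.28)² = 833.1 W m^-2.
Top-of-atmosphere balance: σT_e⁴ = S(1−α)/4 = 113.1 W m^-2 → T_e = 211.3 K.
Surface: T_s = (6)^¼·T_e = 330.8 K.
So the greenhouse effect raises the surface by 330.8 − 211.3 = 119.4 K.

119 K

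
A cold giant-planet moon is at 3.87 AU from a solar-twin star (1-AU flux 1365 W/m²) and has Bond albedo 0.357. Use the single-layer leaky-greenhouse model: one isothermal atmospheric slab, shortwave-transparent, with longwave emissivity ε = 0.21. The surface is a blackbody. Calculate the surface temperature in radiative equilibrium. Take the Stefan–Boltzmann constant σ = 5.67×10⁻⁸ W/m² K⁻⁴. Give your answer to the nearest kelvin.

130 kelvin

By the inverse-square law, S = 1365/3.87² = 91.14 W/m².
At the top of the atmosphere, σT_e⁴ = S(1−α)/4 = 14.65 W/m², giving T_e = 126.8 K.
The surface balance (absorbed SW + ε·downward IR = σT_s⁴) with T_a⁴ = T_s⁴/2 reduces to T_s = T_e·[2/(2−ε)]^¼ = 130.4 K.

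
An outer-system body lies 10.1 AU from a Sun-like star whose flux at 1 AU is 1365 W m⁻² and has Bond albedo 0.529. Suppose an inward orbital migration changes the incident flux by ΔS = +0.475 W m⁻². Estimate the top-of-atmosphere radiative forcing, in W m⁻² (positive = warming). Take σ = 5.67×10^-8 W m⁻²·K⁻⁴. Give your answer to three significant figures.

0.0559 W m⁻²

Irradiance scales as 1/d², so S = 1365 W m⁻² × (1/10.1)² = 13.38 W m⁻².
Only a fraction (1−α) is absorbed and it's spread over 4πR², so ΔF = (1−α)ΔS/4 = 0.05593 W m⁻².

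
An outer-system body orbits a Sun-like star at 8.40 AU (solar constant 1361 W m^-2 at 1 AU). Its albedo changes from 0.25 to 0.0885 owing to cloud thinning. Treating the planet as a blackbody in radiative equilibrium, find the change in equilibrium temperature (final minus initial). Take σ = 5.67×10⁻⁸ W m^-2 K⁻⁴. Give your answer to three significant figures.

4.47 kelvin

By the inverse-square law, S = 1361/8.40² = 19.29 W m^-2.
With α = 0.25, T₁ = 89.37 K.
With α = 0.0885, T₂ = 93.83 K.
ΔT = T₂ − T₁ = 4.465 K.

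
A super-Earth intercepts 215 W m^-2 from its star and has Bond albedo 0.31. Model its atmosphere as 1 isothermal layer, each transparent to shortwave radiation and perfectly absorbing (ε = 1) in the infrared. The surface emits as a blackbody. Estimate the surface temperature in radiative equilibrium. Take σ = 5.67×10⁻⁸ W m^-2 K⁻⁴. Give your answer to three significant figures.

OLR = S(1−α)/4 = 37.09 W m^-2; the top layer radiates at T_e = 159.9 K.
With N = 1 opaque layers, T_s = (N+1)^(1/4)·T_e = 2^(1/4)·159.9 = 190.2 K.

190 K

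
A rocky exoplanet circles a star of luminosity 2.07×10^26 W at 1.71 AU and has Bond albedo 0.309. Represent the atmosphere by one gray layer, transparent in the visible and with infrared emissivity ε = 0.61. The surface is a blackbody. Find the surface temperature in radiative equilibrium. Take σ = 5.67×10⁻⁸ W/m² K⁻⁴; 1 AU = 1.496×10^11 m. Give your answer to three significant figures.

182 kelvin

Orbital distance: d = 1.71 AU = 2.558×10^11 m.
Flux at the orbit: S = L/(4πd²) = 2.07×10^26/(4π·(2.56×10^11)²) = 251.7 W/m².
The planet radiates to space at T_e = [S(1−α)/(4σ)]^(1/4) = 166.4 K.
The surface balance (absorbed SW + ε·downward IR = σT_s⁴) with T_a⁴ = T_s⁴/2 reduces to T_s = T_e·[2/(2−ε)]^¼ = 182.3 K.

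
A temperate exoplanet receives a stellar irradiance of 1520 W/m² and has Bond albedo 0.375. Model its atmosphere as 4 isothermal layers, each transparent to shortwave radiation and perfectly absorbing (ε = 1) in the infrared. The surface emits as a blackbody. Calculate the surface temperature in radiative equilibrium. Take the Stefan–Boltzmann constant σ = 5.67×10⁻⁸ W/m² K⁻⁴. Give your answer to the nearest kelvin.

OLR = S(1−α)/4 = 237.5 W/m²; the top layer radiates at T_e = 254.4 K.
Layer-by-layer balance gives σT_s⁴ = (N+1)σT_e⁴, so T_s = 5^¼·254.4 = 380.4 K.

380 kelvin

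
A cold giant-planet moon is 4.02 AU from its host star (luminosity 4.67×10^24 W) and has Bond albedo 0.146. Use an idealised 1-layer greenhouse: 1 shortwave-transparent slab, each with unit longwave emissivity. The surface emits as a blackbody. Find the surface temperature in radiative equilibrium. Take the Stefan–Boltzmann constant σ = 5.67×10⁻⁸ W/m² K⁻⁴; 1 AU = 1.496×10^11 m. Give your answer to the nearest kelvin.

53 K

Orbital distance: d = 4.02 AU = 6.014×10^11 m.
Flux at the orbit: S = L/(4πd²) = 4.67×10^24/(4π·(6.01×10^11)²) = 1.028 W/m².
The effective emission temperature is T_e = [S(1−α)/(4σ)]^¼ = 44.35 K.
With N = 1 opaque layers, T_s = (N+1)^(1/4)·T_e = 2^(1/4)·44.35 = 52.74 K.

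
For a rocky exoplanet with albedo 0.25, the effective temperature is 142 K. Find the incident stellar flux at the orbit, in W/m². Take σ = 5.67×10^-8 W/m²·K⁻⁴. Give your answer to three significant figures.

123 W/m²

From S(1−α)/4 = σT⁴: S = 4σT⁴/(1−α).
σT⁴ = 5.67×10⁻⁸·(142)⁴ = 23.05 W/m².
So S = 4×23.05/(1−0.25) = 123.0 W/m².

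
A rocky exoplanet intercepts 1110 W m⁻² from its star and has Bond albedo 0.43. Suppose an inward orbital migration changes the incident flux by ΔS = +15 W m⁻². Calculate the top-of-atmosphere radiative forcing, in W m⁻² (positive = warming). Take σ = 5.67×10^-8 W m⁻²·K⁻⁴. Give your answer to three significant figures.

2.14 W m⁻²

ΔF = Δ[S(1−α)]/4 = (1−0.43)·+15/4 = 2.138 W m⁻².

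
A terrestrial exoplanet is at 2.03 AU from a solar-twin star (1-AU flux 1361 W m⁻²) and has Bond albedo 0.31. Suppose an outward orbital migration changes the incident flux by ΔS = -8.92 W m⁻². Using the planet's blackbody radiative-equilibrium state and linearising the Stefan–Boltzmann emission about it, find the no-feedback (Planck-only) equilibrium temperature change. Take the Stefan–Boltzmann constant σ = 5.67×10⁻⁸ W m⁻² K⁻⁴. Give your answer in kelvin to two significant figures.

Flux at the orbit: S = 1361/(2.03)² = 330.3 W m⁻².
Unperturbed T_e = [330.3·(1−0.31)/(4σ)]^¼ = 178.0 K.
Only a fraction (1−α) is absorbed and it's spread over 4πR², so ΔF = (1−α)ΔS/4 = -1.539 W m⁻².
Linearising σT⁴ gives d(σT⁴)/dT = 4σT_e³ = 1.280 W m⁻² per K.
So ΔT₀ = -1.539/1.280 = -1.20 K.

-1.2 kelvin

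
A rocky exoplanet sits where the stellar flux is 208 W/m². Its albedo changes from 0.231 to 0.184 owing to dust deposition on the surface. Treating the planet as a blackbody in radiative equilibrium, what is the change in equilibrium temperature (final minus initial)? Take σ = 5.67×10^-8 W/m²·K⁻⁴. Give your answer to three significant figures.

Before: T₁ = [208.0·0.769/(4σ)]^(1/4) = 163.0 K.
With α = 0.184, T₂ = 165.4 K.
Change: 165.4 − 163.0 = 2.435 K.

2.43 kelvin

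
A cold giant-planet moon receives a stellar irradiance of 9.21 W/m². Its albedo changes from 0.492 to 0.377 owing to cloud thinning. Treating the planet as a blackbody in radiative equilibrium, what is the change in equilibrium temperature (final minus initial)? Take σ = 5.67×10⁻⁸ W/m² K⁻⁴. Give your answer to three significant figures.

Before: T₁ = [9.210·0.508/(4σ)]^(1/4) = 67.39 K.
After:  T₂ = [9.210·0.623/(4σ)]^(1/4) = 70.92 K.
Change: 70.92 − 67.39 = 3.527 K.

3.53 kelvin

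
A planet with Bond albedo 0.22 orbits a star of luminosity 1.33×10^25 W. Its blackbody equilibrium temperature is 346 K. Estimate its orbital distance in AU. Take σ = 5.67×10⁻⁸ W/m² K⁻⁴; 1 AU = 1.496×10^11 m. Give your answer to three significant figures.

0.107 AU

Required flux: S = 4σT⁴/(1−α) = 4167 W/m².
From L = 4πd²S, d = √(1.33×10^25/(4π·4167)) = 1.594×10^10 m = 0.1065 AU.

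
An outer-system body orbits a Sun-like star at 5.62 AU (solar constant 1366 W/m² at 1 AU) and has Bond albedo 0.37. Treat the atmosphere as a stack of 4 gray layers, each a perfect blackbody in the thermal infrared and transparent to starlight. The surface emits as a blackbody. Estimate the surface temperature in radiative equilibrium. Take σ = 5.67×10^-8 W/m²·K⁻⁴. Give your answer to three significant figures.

Flux at the orbit: S = 1366/(5.62)² = 43.25 W/m².
The effective emission temperature is T_e = [S(1−α)/(4σ)]^¼ = 104.7 K.
With N = 4 opaque layers, T_s = (N+1)^(1/4)·T_e = 5^(1/4)·104.7 = 156.6 K.

157 kelvin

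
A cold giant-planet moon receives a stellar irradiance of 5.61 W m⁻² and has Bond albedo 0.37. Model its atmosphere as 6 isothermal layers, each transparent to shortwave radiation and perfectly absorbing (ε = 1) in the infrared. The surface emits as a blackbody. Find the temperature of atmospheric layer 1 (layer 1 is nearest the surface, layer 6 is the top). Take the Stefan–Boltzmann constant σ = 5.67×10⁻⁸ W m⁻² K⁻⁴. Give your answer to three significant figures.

The effective emission temperature is T_e = [S(1−α)/(4σ)]^¼ = 62.83 K.
In the N-layer model, layer k (counted from the surface) has T_k = (N+1−k)^(1/4)·T_e.
With k = 1: T_1 = (6+1−1)^¼·62.83 K = 98.33 K.

98.3 K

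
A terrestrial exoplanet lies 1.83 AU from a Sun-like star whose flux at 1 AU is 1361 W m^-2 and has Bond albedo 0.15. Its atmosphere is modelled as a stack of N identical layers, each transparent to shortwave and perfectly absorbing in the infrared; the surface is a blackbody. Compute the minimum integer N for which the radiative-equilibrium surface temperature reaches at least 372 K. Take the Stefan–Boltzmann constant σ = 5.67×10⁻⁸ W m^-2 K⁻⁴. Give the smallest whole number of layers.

Flux at the orbit: S = 1361/(1.83)² = 406.4 W m^-2.
The effective emission temperature is T_e = [S(1−α)/(4σ)]^¼ = 197.6 K.
Need (N+1)T_e⁴ ≥ T_s⁴, i.e. N+1 ≥ (372/197.6)⁴ = 12.573.
The minimum whole number is N = 12.

12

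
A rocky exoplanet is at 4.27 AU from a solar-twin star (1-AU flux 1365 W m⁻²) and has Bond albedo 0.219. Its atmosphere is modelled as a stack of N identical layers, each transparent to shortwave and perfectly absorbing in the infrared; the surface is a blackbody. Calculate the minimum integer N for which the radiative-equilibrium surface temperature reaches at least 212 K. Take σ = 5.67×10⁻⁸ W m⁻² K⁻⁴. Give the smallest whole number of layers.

By the inverse-square law, S = 1365/4.27² = 74.86 W m⁻².
Top-of-atmosphere balance: σT_e⁴ = S(1−α)/4 = 14.62 W m⁻² → T_e = 126.7 K.
Need (N+1)T_e⁴ ≥ T_s⁴, i.e. N+1 ≥ (212/126.7)⁴ = 7.835.
So N ≥ 6.835; the smallest integer is N = 7.

7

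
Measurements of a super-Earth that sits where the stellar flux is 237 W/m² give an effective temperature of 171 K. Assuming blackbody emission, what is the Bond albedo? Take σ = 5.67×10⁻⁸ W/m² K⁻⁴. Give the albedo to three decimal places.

0.182

Rearranging the radiative balance, α = 1 − 4σT⁴/S.
σT⁴ = 48.48 W/m², so 4σT⁴ = 193.9 W/m².
Hence α = 1 − 193.9/237.0 = 0.1818.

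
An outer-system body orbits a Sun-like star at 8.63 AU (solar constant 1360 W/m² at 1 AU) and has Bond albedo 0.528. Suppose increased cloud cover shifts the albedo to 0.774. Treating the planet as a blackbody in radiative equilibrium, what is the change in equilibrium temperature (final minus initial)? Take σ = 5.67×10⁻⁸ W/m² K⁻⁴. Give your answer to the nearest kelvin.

By the inverse-square law, S = 1360/8.63² = 18.26 W/m².
Before: T₁ = [18.26·0.472/(4σ)]^(1/4) = 78.52 K.
After:  T₂ = [18.26·0.226/(4σ)]^(1/4) = 65.31 K.
ΔT = T₂ − T₁ = -13.20 K.

-13 K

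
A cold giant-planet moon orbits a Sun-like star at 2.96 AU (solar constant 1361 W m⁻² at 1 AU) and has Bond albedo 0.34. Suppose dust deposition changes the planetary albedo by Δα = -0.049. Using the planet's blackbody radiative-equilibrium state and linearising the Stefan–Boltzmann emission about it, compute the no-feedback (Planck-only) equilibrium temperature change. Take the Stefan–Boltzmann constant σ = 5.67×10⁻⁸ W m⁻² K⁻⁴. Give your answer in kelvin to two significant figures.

Irradiance scales as 1/d², so S = 1361 W m⁻² × (1/2.96)² = 155.3 W m⁻².
The baseline emission temperature is T_e = 145.8 K.
ΔF = −(S/4)Δα = −(155.3/4)×(-0.049) = 1.903 W m⁻².
Linearising σT⁴ gives d(σT⁴)/dT = 4σT_e³ = 0.7031 W m⁻² per K.
So ΔT₀ = 1.903/0.7031 = 2.71 K.

2.7 kelvin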